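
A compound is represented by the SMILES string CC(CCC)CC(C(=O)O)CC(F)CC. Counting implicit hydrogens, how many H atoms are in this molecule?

23

Walk through each heavy atom and fill implicit hydrogens from standard valence (C 4, N 3, O 2, S 2, halogen 1):
  atom 1: C, bond orders sum to 1 (valence 4) → 3 H
  atom 2: C, bond orders sum to 3 (valence 4) → 1 H
  atom 3: C, bond orders sum to 2 (valence 4) → 2 H
  atom 4: C, bond orders sum to 2 (valence 4) → 2 H
  atom 5: C, bond orders sum to 1 (valence 4) → 3 H
  atom 6: C, bond orders sum to 2 (valence 4) → 2 H
  atom 7: C, bond orders sum to 3 (valence 4) → 1 H
  atom 8: C, bond orders sum to 4 (valence 4) → 0 H
  atom 9: O, bond orders sum to 2 (valence 2) → 0 H
  atom 10: O, bond orders sum to 1 (valence 2) → 1 H
  atom 11: C, bond orders sum to 2 (valence 4) → 2 H
  atom 12: C, bond orders sum to 3 (valence 4) → 1 H
  atom 13: F (halogen, monovalent) → 0 H
  atom 14: C, bond orders sum to 2 (valence 4) → 2 H
  atom 15: C, bond orders sum to 1 (valence 4) → 3 H
Total hydrogens: 23.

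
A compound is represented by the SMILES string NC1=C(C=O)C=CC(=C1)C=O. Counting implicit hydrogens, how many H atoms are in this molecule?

Walk through each heavy atom and fill implicit hydrogens from standard valence (C 4, N 3, O 2, S 2, halogen 1):
  atom 1: N, bond orders sum to 1 (valence 3) → 2 H
  atom 2: C, bond orders sum to 4 (valence 4) → 0 H
  atom 3: C, bond orders sum to 4 (valence 4) → 0 H
  atom 4: C, bond orders sum to 3 (valence 4) → 1 H
  atom 5: O, bond orders sum to 2 (valence 2) → 0 H
  atom 6: C, bond orders sum to 3 (valence 4) → 1 H
  atom 7: C, bond orders sum to 3 (valence 4) → 1 H
  atom 8: C, bond orders sum to 4 (valence 4) → 0 H
  atom 9: C, bond orders sum to 3 (valence 4) → 1 H
  atom 10: C, bond orders sum to 3 (valence 4) → 1 H
  atom 11: O, bond orders sum to 2 (valence 2) → 0 H
Total hydrogens: 7.

7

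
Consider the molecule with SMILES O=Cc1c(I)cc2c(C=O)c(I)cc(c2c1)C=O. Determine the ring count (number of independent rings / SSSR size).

2

In SMILES, each pair of matching ring-closure digits denotes one ring-closing bond; the number of such bonds equals the number of independent rings.
Ring-closure bonds here: 2.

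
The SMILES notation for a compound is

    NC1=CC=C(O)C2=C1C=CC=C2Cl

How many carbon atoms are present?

10

Count every carbon token in the SMILES (each C, including those in ring-closure positions and inside branches).
Carbon count: 10.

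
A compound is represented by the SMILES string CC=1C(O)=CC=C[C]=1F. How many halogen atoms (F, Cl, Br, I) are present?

Halogen atoms appear at heavy-atom position 9 (1×F).
Other groups present: 1 hydroxyl.
Halogen count: 1.

1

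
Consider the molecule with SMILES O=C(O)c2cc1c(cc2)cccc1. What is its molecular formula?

Walk through each heavy atom and fill implicit hydrogens from standard valence (C 4, N 3, O 2, S 2, halogen 1); for lowercase aromatic atoms, an aromatic c carries 1 H when it has two neighbours and 0 H with three, and aromatic n carries 0 H:
  atom 1: O, bond orders sum to 2 (valence 2) → 0 H
  atom 2: C, bond orders sum to 4 (valence 4) → 0 H
  atom 3: O, bond orders sum to 1 (valence 2) → 1 H
  atom 4: aromatic c, 3 neighbours → 0 H
  atom 5: aromatic c, 2 neighbours → 1 H
  atom 6: aromatic c, 3 neighbours → 0 H
  atom 7: aromatic c, 3 neighbours → 0 H
  atom 8: aromatic c, 2 neighbours → 1 H
  atom 9: aromatic c, 2 neighbours → 1 H
  atom 10: aromatic c, 2 neighbours → 1 H
  atom 11: aromatic c, 2 neighbours → 1 H
  atom 12: aromatic c, 2 neighbours → 1 H
  atom 13: aromatic c, 2 neighbours → 1 H
Totals → C:11, H:8, O:2.

C11H8O2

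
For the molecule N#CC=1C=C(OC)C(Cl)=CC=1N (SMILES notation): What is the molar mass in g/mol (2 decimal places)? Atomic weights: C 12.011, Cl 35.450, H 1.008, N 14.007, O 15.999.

182.61 g/mol

First, the molecular formula is C8H7ClN2O (counting implicit H from valence).
  C: 8 × 12.011 = 96.088
  Cl: 1 × 35.450 = 35.450
  H: 7 × 1.008 = 7.056
  N: 2 × 14.007 = 28.014
  O: 1 × 15.999 = 15.999
Sum: 8×12.011 + 1×35.450 + 7×1.008 + 2×14.007 + 1×15.999 = 182.607 → 182.61 g/mol.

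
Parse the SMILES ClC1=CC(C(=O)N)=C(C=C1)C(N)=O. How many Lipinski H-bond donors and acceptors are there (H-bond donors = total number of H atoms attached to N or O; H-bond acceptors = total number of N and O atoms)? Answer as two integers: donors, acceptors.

4, 4

Donors: find every N or O and count the H atoms it carries.
  atom 6 (O): bond orders sum to 2 → 0 H
  atom 7 (N): bond orders sum to 1 → 2 H
  atom 12 (N): bond orders sum to 1 → 2 H
  atom 13 (O): bond orders sum to 2 → 0 H
Lipinski HBD = 4.
Acceptors: N atoms = 2, O atoms = 2 → HBA = 4.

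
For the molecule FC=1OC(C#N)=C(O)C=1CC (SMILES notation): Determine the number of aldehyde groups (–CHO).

Scan the SMILES for the aldehyde motif — none present.
Groups that are present: 1 hydroxyl, 1 nitrile.

0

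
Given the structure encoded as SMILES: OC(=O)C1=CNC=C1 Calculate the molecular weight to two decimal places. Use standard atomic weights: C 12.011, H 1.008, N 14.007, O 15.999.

111.10 g/mol

First, the molecular formula is C5H5NO2 (counting implicit H from valence).
  C: 5 × 12.011 = 60.055
  H: 5 × 1.008 = 5.040
  N: 1 × 14.007 = 14.007
  O: 2 × 15.999 = 31.998
Sum: 5×12.011 + 5×1.008 + 1×14.007 + 2×15.999 = 111.100 → 111.10 g/mol.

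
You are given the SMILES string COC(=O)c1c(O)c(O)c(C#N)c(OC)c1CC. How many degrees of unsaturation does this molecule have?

7

Molecular formula: C12H13NO5.
DoU = (2C + 2 + N − H − X) / 2, where X is the halogen count and O/S are ignored.
    = (2·12 + 2 + 1 − 13 − 0) / 2 = 14 / 2 = 7.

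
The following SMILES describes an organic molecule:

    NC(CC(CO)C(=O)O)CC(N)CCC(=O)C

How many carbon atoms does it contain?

Count every carbon token in the SMILES (each C, including those in ring-closure positions and inside branches).
Carbon count: 11.

11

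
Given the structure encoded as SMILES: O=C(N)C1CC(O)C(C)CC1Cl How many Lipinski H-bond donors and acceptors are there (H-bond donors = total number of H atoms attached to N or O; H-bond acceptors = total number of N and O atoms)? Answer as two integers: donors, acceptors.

3, 3

Donors: find every N or O and count the H atoms it carries.
  atom 1 (O): bond orders sum to 2 → 0 H
  atom 3 (N): bond orders sum to 1 → 2 H
  atom 7 (O): bond orders sum to 1 → 1 H
Lipinski HBD = 3.
Acceptors: N atoms = 1, O atoms = 2 → HBA = 3.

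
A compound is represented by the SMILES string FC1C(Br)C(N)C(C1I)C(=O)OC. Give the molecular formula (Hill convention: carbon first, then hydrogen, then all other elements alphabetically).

C7H10BrFINO2

Walk through each heavy atom and fill implicit hydrogens from standard valence (C 4, N 3, O 2, S 2, halogen 1):
  atom 1: F (halogen, monovalent) → 0 H
  atom 2: C, bond orders sum to 3 (valence 4) → 1 H
  atom 3: C, bond orders sum to 3 (valence 4) → 1 H
  atom 4: Br (halogen, monovalent) → 0 H
  atom 5: C, bond orders sum to 3 (valence 4) → 1 H
  atom 6: N, bond orders sum to 1 (valence 3) → 2 H
  atom 7: C, bond orders sum to 3 (valence 4) → 1 H
  atom 8: C, bond orders sum to 3 (valence 4) → 1 H
  atom 9: I (halogen, monovalent) → 0 H
  atom 10: C, bond orders sum to 4 (valence 4) → 0 H
  atom 11: O, bond orders sum to 2 (valence 2) → 0 H
  atom 12: O, bond orders sum to 2 (valence 2) → 0 H
  atom 13: C, bond orders sum to 1 (valence 4) → 3 H
Totals → C:7, H:10, Br:1, F:1, I:1, N:1, O:2.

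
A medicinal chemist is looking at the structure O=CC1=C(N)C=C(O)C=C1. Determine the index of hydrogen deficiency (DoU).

Degree of unsaturation = (number of rings) + (number of π bonds).
Ring closures in the SMILES: 1.
π bonds: 4 double bonds (each 1 DoU) → 4 DoU from unsaturation.
Total DoU = 1 + 4 = 5.

5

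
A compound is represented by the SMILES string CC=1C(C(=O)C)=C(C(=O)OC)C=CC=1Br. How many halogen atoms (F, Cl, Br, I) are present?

1

Halogen atoms appear at heavy-atom position 15 (1×Br).
Other groups present: 1 ester, 1 ketone.
Halogen count: 1.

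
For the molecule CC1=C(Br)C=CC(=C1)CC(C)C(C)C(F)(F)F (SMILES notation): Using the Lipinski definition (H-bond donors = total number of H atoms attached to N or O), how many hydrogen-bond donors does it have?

0

Donors: find every N or O and count the H atoms it carries.
  (no N or O atoms present)
Lipinski HBD = 0.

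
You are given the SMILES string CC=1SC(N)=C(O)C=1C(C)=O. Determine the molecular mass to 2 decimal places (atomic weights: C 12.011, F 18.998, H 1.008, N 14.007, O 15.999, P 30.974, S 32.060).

171.21 g/mol

First, the molecular formula is C7H9NO2S (counting implicit H from valence).
  C: 7 × 12.011 = 84.077
  H: 9 × 1.008 = 9.072
  N: 1 × 14.007 = 14.007
  O: 2 × 15.999 = 31.998
  S: 1 × 32.060 = 32.060
Sum: 7×12.011 + 9×1.008 + 1×14.007 + 2×15.999 + 1×32.060 = 171.214 → 171.21 g/mol.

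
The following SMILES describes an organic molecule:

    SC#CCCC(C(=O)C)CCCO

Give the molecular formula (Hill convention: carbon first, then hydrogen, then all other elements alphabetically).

C10H16O2S

Walk through each heavy atom and fill implicit hydrogens from standard valence (C 4, N 3, O 2, S 2, halogen 1):
  atom 1: S, bond orders sum to 1 (valence 2) → 1 H
  atom 2: C, bond orders sum to 4 (valence 4) → 0 H
  atom 3: C, bond orders sum to 4 (valence 4) → 0 H
  atom 4: C, bond orders sum to 2 (valence 4) → 2 H
  atom 5: C, bond orders sum to 2 (valence 4) → 2 H
  atom 6: C, bond orders sum to 3 (valence 4) → 1 H
  atom 7: C, bond orders sum to 4 (valence 4) → 0 H
  atom 8: O, bond orders sum to 2 (valence 2) → 0 H
  atom 9: C, bond orders sum to 1 (valence 4) → 3 H
  atom 10: C, bond orders sum to 2 (valence 4) → 2 H
  atom 11: C, bond orders sum to 2 (valence 4) → 2 H
  atom 12: C, bond orders sum to 2 (valence 4) → 2 H
  atom 13: O, bond orders sum to 1 (valence 2) → 1 H
Totals → C:10, H:16, O:2, S:1.
In Hill order: C10H16O2S.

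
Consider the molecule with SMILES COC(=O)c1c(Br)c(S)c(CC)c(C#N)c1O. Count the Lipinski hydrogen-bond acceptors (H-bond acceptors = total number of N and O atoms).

N atoms: 1; O atoms: 3.
Lipinski HBA = 1 + 3 = 4.

4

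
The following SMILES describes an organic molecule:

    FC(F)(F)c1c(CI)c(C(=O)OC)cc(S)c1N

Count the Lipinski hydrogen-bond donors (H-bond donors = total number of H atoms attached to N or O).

Donors: find every N or O and count the H atoms it carries.
  atom 11 (O): bond orders sum to 2 → 0 H
  atom 12 (O): bond orders sum to 2 → 0 H
  atom 18 (N): bond orders sum to 1 → 2 H
Lipinski HBD = 2.

2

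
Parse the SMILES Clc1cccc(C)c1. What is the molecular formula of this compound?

C7H7Cl

Walk through each heavy atom and fill implicit hydrogens from standard valence (C 4, N 3, O 2, S 2, halogen 1); for lowercase aromatic atoms, an aromatic c carries 1 H when it has two neighbours and 0 H with three, and aromatic n carries 0 H:
  atom 1: Cl (halogen, monovalent) → 0 H
  atom 2: aromatic c, 3 neighbours → 0 H
  atom 3: aromatic c, 2 neighbours → 1 H
  atom 4: aromatic c, 2 neighbours → 1 H
  atom 5: aromatic c, 2 neighbours → 1 H
  atom 6: aromatic c, 3 neighbours → 0 H
  atom 7: C, bond orders sum to 1 (valence 4) → 3 H
  atom 8: aromatic c, 2 neighbours → 1 H
Totals → C:7, H:7, Cl:1.
In Hill order: C7H7Cl.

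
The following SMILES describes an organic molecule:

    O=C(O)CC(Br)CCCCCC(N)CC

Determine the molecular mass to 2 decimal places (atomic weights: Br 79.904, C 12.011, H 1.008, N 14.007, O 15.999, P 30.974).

First, the molecular formula is C11H22BrNO2 (counting implicit H from valence).
  Br: 1 × 79.904 = 79.904
  C: 11 × 12.011 = 132.121
  H: 22 × 1.008 = 22.176
  N: 1 × 14.007 = 14.007
  O: 2 × 15.999 = 31.998
Sum: 1×79.904 + 11×12.011 + 22×1.008 + 1×14.007 + 2×15.999 = 280.206 → 280.21 g/mol.

280.21 g/mol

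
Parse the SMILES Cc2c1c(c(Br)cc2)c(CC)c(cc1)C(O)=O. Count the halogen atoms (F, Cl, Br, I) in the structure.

Halogen atoms appear at heavy-atom position 6 (1×Br).
Other groups present: 1 carboxylic acid.
Halogen count: 1.

1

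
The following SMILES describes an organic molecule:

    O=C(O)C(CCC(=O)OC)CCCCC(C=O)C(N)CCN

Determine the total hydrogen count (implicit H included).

Walk through each heavy atom and fill implicit hydrogens from standard valence (C 4, N 3, O 2, S 2, halogen 1):
  atom 1: O, bond orders sum to 2 (valence 2) → 0 H
  atom 2: C, bond orders sum to 4 (valence 4) → 0 H
  atom 3: O, bond orders sum to 1 (valence 2) → 1 H
  atom 4: C, bond orders sum to 3 (valence 4) → 1 H
  atom 5: C, bond orders sum to 2 (valence 4) → 2 H
  atom 6: C, bond orders sum to 2 (valence 4) → 2 H
  atom 7: C, bond orders sum to 4 (valence 4) → 0 H
  atom 8: O, bond orders sum to 2 (valence 2) → 0 H
  atom 9: O, bond orders sum to 2 (valence 2) → 0 H
  atom 10: C, bond orders sum to 1 (valence 4) → 3 H
  atom 11: C, bond orders sum to 2 (valence 4) → 2 H
  atom 12: C, bond orders sum to 2 (valence 4) → 2 H
  atom 13: C, bond orders sum to 2 (valence 4) → 2 H
  atom 14: C, bond orders sum to 2 (valence 4) → 2 H
  atom 15: C, bond orders sum to 3 (valence 4) → 1 H
  atom 16: C, bond orders sum to 3 (valence 4) → 1 H
  atom 17: O, bond orders sum to 2 (valence 2) → 0 H
  atom 18: C, bond orders sum to 3 (valence 4) → 1 H
  atom 19: N, bond orders sum to 1 (valence 3) → 2 H
  atom 20: C, bond orders sum to 2 (valence 4) → 2 H
  atom 21: C, bond orders sum to 2 (valence 4) → 2 H
  atom 22: N, bond orders sum to 1 (valence 3) → 2 H
Total hydrogens: 28.

28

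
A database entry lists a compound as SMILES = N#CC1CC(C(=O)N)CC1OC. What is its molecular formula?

C8H12N2O2

Walk through each heavy atom and fill implicit hydrogens from standard valence (C 4, N 3, O 2, S 2, halogen 1):
  atom 1: N, bond orders sum to 3 (valence 3) → 0 H
  atom 2: C, bond orders sum to 4 (valence 4) → 0 H
  atom 3: C, bond orders sum to 3 (valence 4) → 1 H
  atom 4: C, bond orders sum to 2 (valence 4) → 2 H
  atom 5: C, bond orders sum to 3 (valence 4) → 1 H
  atom 6: C, bond orders sum to 4 (valence 4) → 0 H
  atom 7: O, bond orders sum to 2 (valence 2) → 0 H
  atom 8: N, bond orders sum to 1 (valence 3) → 2 H
  atom 9: C, bond orders sum to 2 (valence 4) → 2 H
  atom 10: C, bond orders sum to 3 (valence 4) → 1 H
  atom 11: O, bond orders sum to 2 (valence 2) → 0 H
  atom 12: C, bond orders sum to 1 (valence 4) → 3 H
Totals → C:8, H:12, N:2, O:2.
In Hill order: C8H12N2O2.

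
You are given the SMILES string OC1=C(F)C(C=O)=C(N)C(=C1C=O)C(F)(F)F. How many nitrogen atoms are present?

Scan the SMILES for N atoms (remember two-letter symbols like Cl and Br are single atoms).
Nitrogen count: 1.

1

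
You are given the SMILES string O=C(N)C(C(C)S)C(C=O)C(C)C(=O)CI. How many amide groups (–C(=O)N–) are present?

1

The amide motif appears at heavy-atom position 2 in the SMILES.
Other groups present: 1 aldehyde, 1 ketone, 1 thiol.
Amide count: 1.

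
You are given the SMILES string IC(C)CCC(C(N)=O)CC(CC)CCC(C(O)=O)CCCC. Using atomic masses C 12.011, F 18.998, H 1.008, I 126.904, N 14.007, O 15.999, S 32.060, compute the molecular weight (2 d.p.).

439.38 g/mol

First, the molecular formula is C18H34INO3 (counting implicit H from valence).
  C: 18 × 12.011 = 216.198
  H: 34 × 1.008 = 34.272
  I: 1 × 126.904 = 126.904
  N: 1 × 14.007 = 14.007
  O: 3 × 15.999 = 47.997
Sum: 18×12.011 + 34×1.008 + 1×126.904 + 1×14.007 + 3×15.999 = 439.378 → 439.38 g/mol.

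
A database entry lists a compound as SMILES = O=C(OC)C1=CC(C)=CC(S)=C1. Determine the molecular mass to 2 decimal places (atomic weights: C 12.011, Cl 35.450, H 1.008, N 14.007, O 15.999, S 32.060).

182.24 g/mol

First, the molecular formula is C9H10O2S (counting implicit H from valence).
  C: 9 × 12.011 = 108.099
  H: 10 × 1.008 = 10.080
  O: 2 × 15.999 = 31.998
  S: 1 × 32.060 = 32.060
Sum: 9×12.011 + 10×1.008 + 2×15.999 + 1×32.060 = 182.237 → 182.24 g/mol.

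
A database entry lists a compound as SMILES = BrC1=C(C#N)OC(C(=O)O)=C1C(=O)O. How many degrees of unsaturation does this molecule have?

Degree of unsaturation = (number of rings) + (number of π bonds).
Ring closures in the SMILES: 1.
π bonds: 4 double bonds (each 1 DoU), 1 triple bond (each 2 DoU) → 6 DoU from unsaturation.
Total DoU = 1 + 6 = 7.

7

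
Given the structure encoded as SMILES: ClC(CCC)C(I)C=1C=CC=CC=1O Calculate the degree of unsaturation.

Degree of unsaturation = (number of rings) + (number of π bonds).
Ring closures in the SMILES: 1.
π bonds: 3 double bonds (each 1 DoU) → 3 DoU from unsaturation.
Total DoU = 1 + 3 = 4.

4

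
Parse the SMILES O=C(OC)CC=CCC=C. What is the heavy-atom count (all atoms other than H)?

10

Every atom symbol written in the SMILES (organic subset) is one heavy atom; implicit H are not written.
Heavy atoms by element → C:8, O:2.
Total: 10.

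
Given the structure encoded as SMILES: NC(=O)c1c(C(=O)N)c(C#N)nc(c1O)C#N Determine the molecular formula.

Walk through each heavy atom and fill implicit hydrogens from standard valence (C 4, N 3, O 2, S 2, halogen 1); for lowercase aromatic atoms, an aromatic c carries 1 H when it has two neighbours and 0 H with three, and aromatic n carries 0 H:
  atom 1: N, bond orders sum to 1 (valence 3) → 2 H
  atom 2: C, bond orders sum to 4 (valence 4) → 0 H
  atom 3: O, bond orders sum to 2 (valence 2) → 0 H
  atom 4: aromatic c, 3 neighbours → 0 H
  atom 5: aromatic c, 3 neighbours → 0 H
  atom 6: C, bond orders sum to 4 (valence 4) → 0 H
  atom 7: O, bond orders sum to 2 (valence 2) → 0 H
  atom 8: N, bond orders sum to 1 (valence 3) → 2 H
  atom 9: aromatic c, 3 neighbours → 0 H
  atom 10: C, bond orders sum to 4 (valence 4) → 0 H
  atom 11: N, bond orders sum to 3 (valence 3) → 0 H
  atom 12: aromatic n, 2 neighbours → 0 H
  atom 13: aromatic c, 3 neighbours → 0 H
  atom 14: aromatic c, 3 neighbours → 0 H
  atom 15: O, bond orders sum to 1 (valence 2) → 1 H
  atom 16: C, bond orders sum to 4 (valence 4) → 0 H
  atom 17: N, bond orders sum to 3 (valence 3) → 0 H
Totals → C:9, H:5, N:5, O:3.
In Hill order: C9H5N5O3.

C9H5N5O3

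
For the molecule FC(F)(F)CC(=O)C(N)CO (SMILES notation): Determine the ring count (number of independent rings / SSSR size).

In SMILES, each pair of matching ring-closure digits denotes one ring-closing bond; the number of such bonds equals the number of independent rings.
Ring-closure bonds here: 0.

0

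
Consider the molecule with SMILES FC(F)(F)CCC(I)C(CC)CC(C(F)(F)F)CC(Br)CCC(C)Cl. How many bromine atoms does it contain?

1

Scan the SMILES for Br atoms (remember two-letter symbols like Cl and Br are single atoms).
Bromine count: 1.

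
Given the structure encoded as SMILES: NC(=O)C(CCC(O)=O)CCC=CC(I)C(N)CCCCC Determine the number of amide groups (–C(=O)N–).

1

The amide motif appears at heavy-atom position 2 in the SMILES.
Other groups present: 1 alkene, 1 carboxylic acid, 1 primary amine.
Amide count: 1.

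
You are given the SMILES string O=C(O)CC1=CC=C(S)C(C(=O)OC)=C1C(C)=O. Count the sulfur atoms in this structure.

Scan the SMILES for S atoms (remember two-letter symbols like Cl and Br are single atoms).
Sulfur count: 1.

1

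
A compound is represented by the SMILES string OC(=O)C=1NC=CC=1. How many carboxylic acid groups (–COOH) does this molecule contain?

The carboxylic acid motif appears at heavy-atom position 2 in the SMILES.
Carboxylic acid count: 1.

1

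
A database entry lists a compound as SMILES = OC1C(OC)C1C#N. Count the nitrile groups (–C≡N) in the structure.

The nitrile motif appears at heavy-atom position 7 in the SMILES.
Other groups present: 1 ether, 1 hydroxyl.
Nitrile count: 1.

1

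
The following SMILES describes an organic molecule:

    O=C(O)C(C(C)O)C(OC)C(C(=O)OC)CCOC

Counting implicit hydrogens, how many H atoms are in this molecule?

Walk through each heavy atom and fill implicit hydrogens from standard valence (C 4, N 3, O 2, S 2, halogen 1):
  atom 1: O, bond orders sum to 2 (valence 2) → 0 H
  atom 2: C, bond orders sum to 4 (valence 4) → 0 H
  atom 3: O, bond orders sum to 1 (valence 2) → 1 H
  atom 4: C, bond orders sum to 3 (valence 4) → 1 H
  atom 5: C, bond orders sum to 3 (valence 4) → 1 H
  atom 6: C, bond orders sum to 1 (valence 4) → 3 H
  atom 7: O, bond orders sum to 1 (valence 2) → 1 H
  atom 8: C, bond orders sum to 3 (valence 4) → 1 H
  atom 9: O, bond orders sum to 2 (valence 2) → 0 H
  atom 10: C, bond orders sum to 1 (valence 4) → 3 H
  atom 11: C, bond orders sum to 3 (valence 4) → 1 H
  atom 12: C, bond orders sum to 4 (valence 4) → 0 H
  atom 13: O, bond orders sum to 2 (valence 2) → 0 H
  atom 14: O, bond orders sum to 2 (valence 2) → 0 H
  atom 15: C, bond orders sum to 1 (valence 4) → 3 H
  atom 16: C, bond orders sum to 2 (valence 4) → 2 H
  atom 17: C, bond orders sum to 2 (valence 4) → 2 H
  atom 18: O, bond orders sum to 2 (valence 2) → 0 H
  atom 19: C, bond orders sum to 1 (valence 4) → 3 H
Total hydrogens: 22.

22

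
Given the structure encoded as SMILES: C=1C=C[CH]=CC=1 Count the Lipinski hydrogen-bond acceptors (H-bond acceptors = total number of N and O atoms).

0

N atoms: 0; O atoms: 0.
Lipinski HBA = 0 + 0 = 0.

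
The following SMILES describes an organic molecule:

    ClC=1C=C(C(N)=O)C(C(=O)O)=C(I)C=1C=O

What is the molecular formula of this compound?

Walk through each heavy atom and fill implicit hydrogens from standard valence (C 4, N 3, O 2, S 2, halogen 1):
  atom 1: Cl (halogen, monovalent) → 0 H
  atom 2: C, bond orders sum to 4 (valence 4) → 0 H
  atom 3: C, bond orders sum to 3 (valence 4) → 1 H
  atom 4: C, bond orders sum to 4 (valence 4) → 0 H
  atom 5: C, bond orders sum to 4 (valence 4) → 0 H
  atom 6: N, bond orders sum to 1 (valence 3) → 2 H
  atom 7: O, bond orders sum to 2 (valence 2) → 0 H
  atom 8: C, bond orders sum to 4 (valence 4) → 0 H
  atom 9: C, bond orders sum to 4 (valence 4) → 0 H
  atom 10: O, bond orders sum to 2 (valence 2) → 0 H
  atom 11: O, bond orders sum to 1 (valence 2) → 1 H
  atom 12: C, bond orders sum to 4 (valence 4) → 0 H
  atom 13: I (halogen, monovalent) → 0 H
  atom 14: C, bond orders sum to 4 (valence 4) → 0 H
  atom 15: C, bond orders sum to 3 (valence 4) → 1 H
  atom 16: O, bond orders sum to 2 (valence 2) → 0 H
Totals → C:9, H:5, Cl:1, I:1, N:1, O:4.

C9H5ClINO4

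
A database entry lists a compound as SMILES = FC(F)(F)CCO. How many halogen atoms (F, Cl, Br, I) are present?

Halogen atoms appear at heavy-atom positions 1, 3, 4 (3×F).
Other groups present: 1 hydroxyl.
Halogen count: 3.

3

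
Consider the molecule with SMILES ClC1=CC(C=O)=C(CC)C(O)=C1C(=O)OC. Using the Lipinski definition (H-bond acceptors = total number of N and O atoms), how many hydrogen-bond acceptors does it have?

N atoms: 0; O atoms: 4.
Lipinski HBA = 0 + 4 = 4.

4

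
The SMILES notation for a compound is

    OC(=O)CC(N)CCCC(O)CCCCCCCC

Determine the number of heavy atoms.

19

Every atom symbol written in the SMILES (organic subset) is one heavy atom; implicit H are not written.
Heavy atoms by element → C:15, N:1, O:3.
Total: 19.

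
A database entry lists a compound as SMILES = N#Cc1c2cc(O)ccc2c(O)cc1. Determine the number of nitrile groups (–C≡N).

The nitrile motif appears at heavy-atom position 2 in the SMILES.
Other groups present: 2 hydroxyl.
Nitrile count: 1.

1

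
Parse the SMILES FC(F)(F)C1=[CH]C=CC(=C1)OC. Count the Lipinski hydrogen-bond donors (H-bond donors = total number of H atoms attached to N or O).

0

Donors: find every N or O and count the H atoms it carries.
  atom 11 (O): bond orders sum to 2 → 0 H
Lipinski HBD = 0.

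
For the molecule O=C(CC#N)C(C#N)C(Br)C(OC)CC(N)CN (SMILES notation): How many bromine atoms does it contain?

1

Scan the SMILES for Br atoms (remember two-letter symbols like Cl and Br are single atoms).
Bromine count: 1.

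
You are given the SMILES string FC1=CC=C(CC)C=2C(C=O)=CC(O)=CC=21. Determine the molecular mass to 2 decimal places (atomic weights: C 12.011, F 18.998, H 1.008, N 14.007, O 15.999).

First, the molecular formula is C13H11FO2 (counting implicit H from valence).
  C: 13 × 12.011 = 156.143
  F: 1 × 18.998 = 18.998
  H: 11 × 1.008 = 11.088
  O: 2 × 15.999 = 31.998
Sum: 13×12.011 + 1×18.998 + 11×1.008 + 2×15.999 = 218.227 → 218.23 g/mol.

218.23 g/mol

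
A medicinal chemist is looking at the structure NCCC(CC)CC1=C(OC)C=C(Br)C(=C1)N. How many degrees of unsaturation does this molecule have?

Degree of unsaturation = (number of rings) + (number of π bonds).
Ring closures in the SMILES: 1.
π bonds: 3 double bonds (each 1 DoU) → 3 DoU from unsaturation.
Total DoU = 1 + 3 = 4.

4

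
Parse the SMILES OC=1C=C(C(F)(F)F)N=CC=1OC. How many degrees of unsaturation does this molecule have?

Degree of unsaturation = (number of rings) + (number of π bonds).
Ring closures in the SMILES: 1.
π bonds: 3 double bonds (each 1 DoU) → 3 DoU from unsaturation.
Total DoU = 1 + 3 = 4.

4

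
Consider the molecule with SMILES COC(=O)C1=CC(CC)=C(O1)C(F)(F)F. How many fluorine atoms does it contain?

Scan the SMILES for F atoms (remember two-letter symbols like Cl and Br are single atoms).
Fluorine count: 3.

3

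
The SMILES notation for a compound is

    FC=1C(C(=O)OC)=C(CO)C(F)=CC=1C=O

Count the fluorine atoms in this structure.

2

Scan the SMILES for F atoms (remember two-letter symbols like Cl and Br are single atoms).
Fluorine count: 2.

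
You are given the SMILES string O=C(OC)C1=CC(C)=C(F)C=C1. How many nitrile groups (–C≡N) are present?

0

Scan the SMILES for the nitrile motif — none present.
Groups that are present: 1 ester.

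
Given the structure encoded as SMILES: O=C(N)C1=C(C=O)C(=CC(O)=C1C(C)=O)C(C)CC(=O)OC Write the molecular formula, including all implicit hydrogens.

C15H17NO6

Walk through each heavy atom and fill implicit hydrogens from standard valence (C 4, N 3, O 2, S 2, halogen 1):
  atom 1: O, bond orders sum to 2 (valence 2) → 0 H
  atom 2: C, bond orders sum to 4 (valence 4) → 0 H
  atom 3: N, bond orders sum to 1 (valence 3) → 2 H
  atom 4: C, bond orders sum to 4 (valence 4) → 0 H
  atom 5: C, bond orders sum to 4 (valence 4) → 0 H
  atom 6: C, bond orders sum to 3 (valence 4) → 1 H
  atom 7: O, bond orders sum to 2 (valence 2) → 0 H
  atom 8: C, bond orders sum to 4 (valence 4) → 0 H
  atom 9: C, bond orders sum to 3 (valence 4) → 1 H
  atom 10: C, bond orders sum to 4 (valence 4) → 0 H
  atom 11: O, bond orders sum to 1 (valence 2) → 1 H
  atom 12: C, bond orders sum to 4 (valence 4) → 0 H
  atom 13: C, bond orders sum to 4 (valence 4) → 0 H
  atom 14: C, bond orders sum to 1 (valence 4) → 3 H
  atom 15: O, bond orders sum to 2 (valence 2) → 0 H
  atom 16: C, bond orders sum to 3 (valence 4) → 1 H
  atom 17: C, bond orders sum to 1 (valence 4) → 3 H
  atom 18: C, bond orders sum to 2 (valence 4) → 2 H
  atom 19: C, bond orders sum to 4 (valence 4) → 0 H
  atom 20: O, bond orders sum to 2 (valence 2) → 0 H
  atom 21: O, bond orders sum to 2 (valence 2) → 0 H
  atom 22: C, bond orders sum to 1 (valence 4) → 3 H
Totals → C:15, H:17, N:1, O:6.
In Hill order: C15H17NO6.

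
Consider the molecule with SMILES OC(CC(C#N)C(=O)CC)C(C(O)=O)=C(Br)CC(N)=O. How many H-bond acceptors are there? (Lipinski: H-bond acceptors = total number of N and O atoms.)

7

N atoms: 2; O atoms: 5.
Lipinski HBA = 2 + 5 = 7.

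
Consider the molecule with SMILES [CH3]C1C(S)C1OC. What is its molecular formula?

C5H10OS

Walk through each heavy atom and fill implicit hydrogens from standard valence (C 4, N 3, O 2, S 2, halogen 1):
  atom 1: C with explicit H count 3
  atom 2: C, bond orders sum to 3 (valence 4) → 1 H
  atom 3: C, bond orders sum to 3 (valence 4) → 1 H
  atom 4: S, bond orders sum to 1 (valence 2) → 1 H
  atom 5: C, bond orders sum to 3 (valence 4) → 1 H
  atom 6: O, bond orders sum to 2 (valence 2) → 0 H
  atom 7: C, bond orders sum to 1 (valence 4) → 3 H
Totals → C:5, H:10, O:1, S:1.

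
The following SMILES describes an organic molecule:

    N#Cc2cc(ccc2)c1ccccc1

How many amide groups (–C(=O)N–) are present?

0

Scan the SMILES for the amide motif — none present.
Groups that are present: 1 nitrile.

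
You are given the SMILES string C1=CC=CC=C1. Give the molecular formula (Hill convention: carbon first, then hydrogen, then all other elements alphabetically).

C6H6

Walk through each heavy atom and fill implicit hydrogens from standard valence (C 4, N 3, O 2, S 2, halogen 1):
  atom 1: C, bond orders sum to 3 (valence 4) → 1 H
  atom 2: C, bond orders sum to 3 (valence 4) → 1 H
  atom 3: C, bond orders sum to 3 (valence 4) → 1 H
  atom 4: C, bond orders sum to 3 (valence 4) → 1 H
  atom 5: C, bond orders sum to 3 (valence 4) → 1 H
  atom 6: C, bond orders sum to 3 (valence 4) → 1 H
Totals → C:6, H:6.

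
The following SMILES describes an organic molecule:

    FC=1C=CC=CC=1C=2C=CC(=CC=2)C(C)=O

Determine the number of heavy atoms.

16

Every atom symbol written in the SMILES (organic subset) is one heavy atom; implicit H are not written.
Heavy atoms by element → C:14, F:1, O:1.
Total: 16.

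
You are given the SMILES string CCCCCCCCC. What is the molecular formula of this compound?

C9H20

Walk through each heavy atom and fill implicit hydrogens from standard valence (C 4, N 3, O 2, S 2, halogen 1):
  atom 1: C, bond orders sum to 1 (valence 4) → 3 H
  atom 2: C, bond orders sum to 2 (valence 4) → 2 H
  atom 3: C, bond orders sum to 2 (valence 4) → 2 H
  atom 4: C, bond orders sum to 2 (valence 4) → 2 H
  atom 5: C, bond orders sum to 2 (valence 4) → 2 H
  atom 6: C, bond orders sum to 2 (valence 4) → 2 H
  atom 7: C, bond orders sum to 2 (valence 4) → 2 H
  atom 8: C, bond orders sum to 2 (valence 4) → 2 H
  atom 9: C, bond orders sum to 1 (valence 4) → 3 H
Totals → C:9, H:20.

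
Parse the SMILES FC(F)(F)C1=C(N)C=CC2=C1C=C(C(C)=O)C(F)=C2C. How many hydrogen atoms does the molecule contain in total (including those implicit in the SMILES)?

Walk through each heavy atom and fill implicit hydrogens from standard valence (C 4, N 3, O 2, S 2, halogen 1):
  atom 1: F (halogen, monovalent) → 0 H
  atom 2: C, bond orders sum to 4 (valence 4) → 0 H
  atom 3: F (halogen, monovalent) → 0 H
  atom 4: F (halogen, monovalent) → 0 H
  atom 5: C, bond orders sum to 4 (valence 4) → 0 H
  atom 6: C, bond orders sum to 4 (valence 4) → 0 H
  atom 7: N, bond orders sum to 1 (valence 3) → 2 H
  atom 8: C, bond orders sum to 3 (valence 4) → 1 H
  atom 9: C, bond orders sum to 3 (valence 4) → 1 H
  atom 10: C, bond orders sum to 4 (valence 4) → 0 H
  atom 11: C, bond orders sum to 4 (valence 4) → 0 H
  atom 12: C, bond orders sum to 3 (valence 4) → 1 H
  atom 13: C, bond orders sum to 4 (valence 4) → 0 H
  atom 14: C, bond orders sum to 4 (valence 4) → 0 H
  atom 15: C, bond orders sum to 1 (valence 4) → 3 H
  atom 16: O, bond orders sum to 2 (valence 2) → 0 H
  atom 17: C, bond orders sum to 4 (valence 4) → 0 H
  atom 18: F (halogen, monovalent) → 0 H
  atom 19: C, bond orders sum to 4 (valence 4) → 0 H
  atom 20: C, bond orders sum to 1 (valence 4) → 3 H
Total hydrogens: 11.

11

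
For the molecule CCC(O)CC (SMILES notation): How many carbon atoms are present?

5

Count every carbon token in the SMILES (each C, including those in ring-closure positions and inside branches).
Carbon count: 5.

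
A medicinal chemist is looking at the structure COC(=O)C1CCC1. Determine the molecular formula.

Walk through each heavy atom and fill implicit hydrogens from standard valence (C 4, N 3, O 2, S 2, halogen 1):
  atom 1: C, bond orders sum to 1 (valence 4) → 3 H
  atom 2: O, bond orders sum to 2 (valence 2) → 0 H
  atom 3: C, bond orders sum to 4 (valence 4) → 0 H
  atom 4: O, bond orders sum to 2 (valence 2) → 0 H
  atom 5: C, bond orders sum to 3 (valence 4) → 1 H
  atom 6: C, bond orders sum to 2 (valence 4) → 2 H
  atom 7: C, bond orders sum to 2 (valence 4) → 2 H
  atom 8: C, bond orders sum to 2 (valence 4) → 2 H
Totals → C:6, H:10, O:2.

C6H10O2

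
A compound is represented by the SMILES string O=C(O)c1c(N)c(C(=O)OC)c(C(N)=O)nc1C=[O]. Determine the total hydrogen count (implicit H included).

9

Walk through each heavy atom and fill implicit hydrogens from standard valence (C 4, N 3, O 2, S 2, halogen 1); for lowercase aromatic atoms, an aromatic c carries 1 H when it has two neighbours and 0 H with three, and aromatic n carries 0 H:
  atom 1: O, bond orders sum to 2 (valence 2) → 0 H
  atom 2: C, bond orders sum to 4 (valence 4) → 0 H
  atom 3: O, bond orders sum to 1 (valence 2) → 1 H
  atom 4: aromatic c, 3 neighbours → 0 H
  atom 5: aromatic c, 3 neighbours → 0 H
  atom 6: N, bond orders sum to 1 (valence 3) → 2 H
  atom 7: aromatic c, 3 neighbours → 0 H
  atom 8: C, bond orders sum to 4 (valence 4) → 0 H
  atom 9: O, bond orders sum to 2 (valence 2) → 0 H
  atom 10: O, bond orders sum to 2 (valence 2) → 0 H
  atom 11: C, bond orders sum to 1 (valence 4) → 3 H
  atom 12: aromatic c, 3 neighbours → 0 H
  atom 13: C, bond orders sum to 4 (valence 4) → 0 H
  atom 14: N, bond orders sum to 1 (valence 3) → 2 H
  atom 15: O, bond orders sum to 2 (valence 2) → 0 H
  atom 16: aromatic n, 2 neighbours → 0 H
  atom 17: aromatic c, 3 neighbours → 0 H
  atom 18: C, bond orders sum to 3 (valence 4) → 1 H
  atom 19: O with explicit H count 0
Total hydrogens: 9.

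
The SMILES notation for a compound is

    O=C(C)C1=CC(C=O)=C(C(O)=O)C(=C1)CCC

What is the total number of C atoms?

13

Count every carbon token in the SMILES (each C, including those in ring-closure positions and inside branches).
Carbon count: 13.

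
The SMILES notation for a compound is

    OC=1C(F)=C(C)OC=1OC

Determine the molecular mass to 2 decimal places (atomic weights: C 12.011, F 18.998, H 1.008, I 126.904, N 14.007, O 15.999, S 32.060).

146.12 g/mol

First, the molecular formula is C6H7FO3 (counting implicit H from valence).
  C: 6 × 12.011 = 72.066
  F: 1 × 18.998 = 18.998
  H: 7 × 1.008 = 7.056
  O: 3 × 15.999 = 47.997
Sum: 6×12.011 + 1×18.998 + 7×1.008 + 3×15.999 = 146.117 → 146.12 g/mol.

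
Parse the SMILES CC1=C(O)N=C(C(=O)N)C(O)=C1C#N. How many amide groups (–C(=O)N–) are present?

The amide motif appears at heavy-atom position 7 in the SMILES.
Other groups present: 2 hydroxyl, 1 nitrile.
Amide count: 1.

1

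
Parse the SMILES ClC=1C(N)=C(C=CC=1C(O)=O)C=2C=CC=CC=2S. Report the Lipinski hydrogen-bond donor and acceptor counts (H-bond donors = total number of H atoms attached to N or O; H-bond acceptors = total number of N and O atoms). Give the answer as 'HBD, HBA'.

Donors: find every N or O and count the H atoms it carries.
  atom 4 (N): bond orders sum to 1 → 2 H
  atom 10 (O): bond orders sum to 1 → 1 H
  atom 11 (O): bond orders sum to 2 → 0 H
Lipinski HBD = 3.
Acceptors: N atoms = 1, O atoms = 2 → HBA = 3.

3, 3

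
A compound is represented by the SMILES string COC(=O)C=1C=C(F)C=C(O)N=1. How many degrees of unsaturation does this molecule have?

Molecular formula: C7H6FNO3.
DoU = (2C + 2 + N − H − X) / 2, where X is the halogen count and O/S are ignored.
    = (2·7 + 2 + 1 − 6 − 1) / 2 = 10 / 2 = 5.

5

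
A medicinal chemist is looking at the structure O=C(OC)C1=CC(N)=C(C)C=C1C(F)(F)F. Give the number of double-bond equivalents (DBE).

Molecular formula: C10H10F3NO2.
DoU = (2C + 2 + N − H − X) / 2, where X is the halogen count and O/S are ignored.
    = (2·10 + 2 + 1 − 10 − 3) / 2 = 10 / 2 = 5.

5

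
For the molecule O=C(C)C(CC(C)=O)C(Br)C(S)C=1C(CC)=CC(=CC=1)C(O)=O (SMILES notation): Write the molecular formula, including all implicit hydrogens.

C17H21BrO4S

Walk through each heavy atom and fill implicit hydrogens from standard valence (C 4, N 3, O 2, S 2, halogen 1):
  atom 1: O, bond orders sum to 2 (valence 2) → 0 H
  atom 2: C, bond orders sum to 4 (valence 4) → 0 H
  atom 3: C, bond orders sum to 1 (valence 4) → 3 H
  atom 4: C, bond orders sum to 3 (valence 4) → 1 H
  atom 5: C, bond orders sum to 2 (valence 4) → 2 H
  atom 6: C, bond orders sum to 4 (valence 4) → 0 H
  atom 7: C, bond orders sum to 1 (valence 4) → 3 H
  atom 8: O, bond orders sum to 2 (valence 2) → 0 H
  atom 9: C, bond orders sum to 3 (valence 4) → 1 H
  atom 10: Br (halogen, monovalent) → 0 H
  atom 11: C, bond orders sum to 3 (valence 4) → 1 H
  atom 12: S, bond orders sum to 1 (valence 2) → 1 H
  atom 13: C, bond orders sum to 4 (valence 4) → 0 H
  atom 14: C, bond orders sum to 4 (valence 4) → 0 H
  atom 15: C, bond orders sum to 2 (valence 4) → 2 H
  atom 16: C, bond orders sum to 1 (valence 4) → 3 H
  atom 17: C, bond orders sum to 3 (valence 4) → 1 H
  atom 18: C, bond orders sum to 4 (valence 4) → 0 H
  atom 19: C, bond orders sum to 3 (valence 4) → 1 H
  atom 20: C, bond orders sum to 3 (valence 4) → 1 H
  atom 21: C, bond orders sum to 4 (valence 4) → 0 H
  atom 22: O, bond orders sum to 1 (valence 2) → 1 H
  atom 23: O, bond orders sum to 2 (valence 2) → 0 H
Totals → C:17, H:21, Br:1, O:4, S:1.
In Hill order: C17H21BrO4S.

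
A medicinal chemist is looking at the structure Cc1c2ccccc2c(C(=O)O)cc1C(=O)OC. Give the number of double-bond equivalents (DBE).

9

Molecular formula: C14H12O4.
DoU = (2C + 2 + N − H − X) / 2, where X is the halogen count and O/S are ignored.
    = (2·14 + 2 + 0 − 12 − 0) / 2 = 18 / 2 = 9.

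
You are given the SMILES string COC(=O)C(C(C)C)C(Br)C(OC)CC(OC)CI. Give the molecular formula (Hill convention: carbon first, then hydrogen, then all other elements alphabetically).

Walk through each heavy atom and fill implicit hydrogens from standard valence (C 4, N 3, O 2, S 2, halogen 1):
  atom 1: C, bond orders sum to 1 (valence 4) → 3 H
  atom 2: O, bond orders sum to 2 (valence 2) → 0 H
  atom 3: C, bond orders sum to 4 (valence 4) → 0 H
  atom 4: O, bond orders sum to 2 (valence 2) → 0 H
  atom 5: C, bond orders sum to 3 (valence 4) → 1 H
  atom 6: C, bond orders sum to 3 (valence 4) → 1 H
  atom 7: C, bond orders sum to 1 (valence 4) → 3 H
  atom 8: C, bond orders sum to 1 (valence 4) → 3 H
  atom 9: C, bond orders sum to 3 (valence 4) → 1 H
  atom 10: Br (halogen, monovalent) → 0 H
  atom 11: C, bond orders sum to 3 (valence 4) → 1 H
  atom 12: O, bond orders sum to 2 (valence 2) → 0 H
  atom 13: C, bond orders sum to 1 (valence 4) → 3 H
  atom 14: C, bond orders sum to 2 (valence 4) → 2 H
  atom 15: C, bond orders sum to 3 (valence 4) → 1 H
  atom 16: O, bond orders sum to 2 (valence 2) → 0 H
  atom 17: C, bond orders sum to 1 (valence 4) → 3 H
  atom 18: C, bond orders sum to 2 (valence 4) → 2 H
  atom 19: I (halogen, monovalent) → 0 H
Totals → C:13, H:24, Br:1, I:1, O:4.
In Hill order: C13H24BrIO4.

C13H24BrIO4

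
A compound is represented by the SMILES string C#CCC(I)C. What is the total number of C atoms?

5

Count every carbon token in the SMILES (each C, including those in ring-closure positions and inside branches).
Carbon count: 5.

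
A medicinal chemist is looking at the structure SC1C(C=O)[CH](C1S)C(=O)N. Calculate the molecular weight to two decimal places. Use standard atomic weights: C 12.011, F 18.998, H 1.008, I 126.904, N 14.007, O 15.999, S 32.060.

First, the molecular formula is C6H9NO2S2 (counting implicit H from valence).
  C: 6 × 12.011 = 72.066
  H: 9 × 1.008 = 9.072
  N: 1 × 14.007 = 14.007
  O: 2 × 15.999 = 31.998
  S: 2 × 32.060 = 64.120
Sum: 6×12.011 + 9×1.008 + 1×14.007 + 2×15.999 + 2×32.060 = 191.263 → 191.26 g/mol.

191.26 g/mol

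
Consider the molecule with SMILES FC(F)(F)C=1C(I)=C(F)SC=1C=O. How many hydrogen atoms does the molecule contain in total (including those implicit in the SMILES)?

1

Walk through each heavy atom and fill implicit hydrogens from standard valence (C 4, N 3, O 2, S 2, halogen 1):
  atom 1: F (halogen, monovalent) → 0 H
  atom 2: C, bond orders sum to 4 (valence 4) → 0 H
  atom 3: F (halogen, monovalent) → 0 H
  atom 4: F (halogen, monovalent) → 0 H
  atom 5: C, bond orders sum to 4 (valence 4) → 0 H
  atom 6: C, bond orders sum to 4 (valence 4) → 0 H
  atom 7: I (halogen, monovalent) → 0 H
  atom 8: C, bond orders sum to 4 (valence 4) → 0 H
  atom 9: F (halogen, monovalent) → 0 H
  atom 10: S, bond orders sum to 2 (valence 2) → 0 H
  atom 11: C, bond orders sum to 4 (valence 4) → 0 H
  atom 12: C, bond orders sum to 3 (valence 4) → 1 H
  atom 13: O, bond orders sum to 2 (valence 2) → 0 H
Total hydrogens: 1.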